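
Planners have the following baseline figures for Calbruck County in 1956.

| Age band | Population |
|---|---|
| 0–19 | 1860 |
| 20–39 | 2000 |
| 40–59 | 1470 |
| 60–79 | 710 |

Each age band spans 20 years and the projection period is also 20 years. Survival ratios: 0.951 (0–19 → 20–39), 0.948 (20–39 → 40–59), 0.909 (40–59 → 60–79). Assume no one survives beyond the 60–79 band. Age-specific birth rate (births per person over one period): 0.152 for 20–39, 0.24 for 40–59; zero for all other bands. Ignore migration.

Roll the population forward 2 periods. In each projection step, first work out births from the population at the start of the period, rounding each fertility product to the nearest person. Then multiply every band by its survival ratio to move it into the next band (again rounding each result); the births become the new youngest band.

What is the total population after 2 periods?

Numbering the groups 1..4 from youngest to oldest:
Period 1:
Births: 2000 * 0.152 = 304, 1470 * 0.24 = 353 → 657
Group 2: 1860 * 0.951 = 1769
Group 3: 2000 * 0.948 = 1896
Group 4: 1470 * 0.909 = 1336
Giving 657 / 1769 / 1896 / 1336.
Period 2:
Births: 1769 * 0.152 = 269, 1896 * 0.24 = 455 → 724
Group 2: 657 * 0.951 = 625
Group 3: 1769 * 0.948 = 1677
Group 4: 1896 * 0.909 = 1723
Giving 724 / 625 / 1677 / 1723.
Total after period 2: 724 + 625 + 1677 + 1723 = 4749

4749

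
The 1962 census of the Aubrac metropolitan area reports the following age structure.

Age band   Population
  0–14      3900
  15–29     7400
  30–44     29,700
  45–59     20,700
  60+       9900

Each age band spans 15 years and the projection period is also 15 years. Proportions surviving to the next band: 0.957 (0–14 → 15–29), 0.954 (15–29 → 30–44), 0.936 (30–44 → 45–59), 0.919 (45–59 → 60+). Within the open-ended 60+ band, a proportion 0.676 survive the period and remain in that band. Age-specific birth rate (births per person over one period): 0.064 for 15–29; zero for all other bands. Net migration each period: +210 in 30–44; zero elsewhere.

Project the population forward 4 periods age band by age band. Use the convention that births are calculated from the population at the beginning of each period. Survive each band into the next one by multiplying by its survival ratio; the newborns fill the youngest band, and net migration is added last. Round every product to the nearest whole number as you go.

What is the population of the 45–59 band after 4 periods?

Period 1:
Births: 7400 × 0.064 = 474
15–29: 3900 × 0.957 = 3732
30–44: 7400 × 0.954 = 7060
45–59: 29700 × 0.936 = 27799
60+: 20700 × 0.919 + 9900 × 0.676 = 19023 + 6692 = 25715
Net migration: 30–44 + 210 → 7270
Giving 474 / 3732 / 7270 / 27799 / 25715.
Period 2:
Births: 3732 × 0.064 = 239
15–29: 474 × 0.957 = 454
30–44: 3732 × 0.954 = 3560
45–59: 7270 × 0.936 = 6805
60+: 27799 × 0.919 + 25715 × 0.676 = 25547 + 17383 = 42930
Net migration: 30–44 + 210 → 3770
Giving 239 / 454 / 3770 / 6805 / 42930.
Period 3:
Births: 454 × 0.064 = 29
15–29: 239 × 0.957 = 229
30–44: 454 × 0.954 = 433
45–59: 3770 × 0.936 = 3529
60+: 6805 × 0.919 + 42930 × 0.676 = 6254 + 29021 = 35275
Net migration: 30–44 + 210 → 643
Giving 29 / 229 / 643 / 3529 / 35275.
Period 4:
Births: 229 × 0.064 = 15
15–29: 29 × 0.957 = 28
30–44: 229 × 0.954 = 218
45–59: 643 × 0.936 = 602
60+: 3529 × 0.919 + 35275 × 0.676 = 3243 + 23846 = 27089
Net migration: 30–44 + 210 → 428
Giving 15 / 28 / 428 / 602 / 27089.

602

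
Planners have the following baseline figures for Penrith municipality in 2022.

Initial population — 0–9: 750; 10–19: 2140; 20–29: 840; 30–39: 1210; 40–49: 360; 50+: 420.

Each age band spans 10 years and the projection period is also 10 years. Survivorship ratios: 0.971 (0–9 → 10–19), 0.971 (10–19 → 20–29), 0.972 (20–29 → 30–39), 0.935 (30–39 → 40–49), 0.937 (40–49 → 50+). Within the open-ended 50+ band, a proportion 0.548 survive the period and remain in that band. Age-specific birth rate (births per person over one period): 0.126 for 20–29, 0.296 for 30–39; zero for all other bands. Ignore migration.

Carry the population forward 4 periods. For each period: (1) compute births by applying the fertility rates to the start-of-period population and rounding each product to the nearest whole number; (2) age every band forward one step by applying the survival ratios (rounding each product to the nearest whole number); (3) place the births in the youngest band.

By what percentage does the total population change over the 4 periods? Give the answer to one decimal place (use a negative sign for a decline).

After projecting period 1:
Births: 840 × 0.126 = 106 ; 1210 × 0.296 = 358 → total 464
10–19: 750 × 0.971 = 728
20–29: 2140 × 0.971 = 2078
30–39: 840 × 0.972 = 816
40–49: 1210 × 0.935 = 1131
50+: 360 × 0.937 + 420 × 0.548 = 337 + 230 = 567
End of period: [464, 728, 2078, 816, 1131, 567]
After projecting period 2:
Births: 2078 × 0.126 = 262 ; 816 × 0.296 = 242 → total 504
10–19: 464 × 0.971 = 451
20–29: 728 × 0.971 = 707
30–39: 2078 × 0.972 = 2020
40–49: 816 × 0.935 = 763
50+: 1131 × 0.937 + 567 × 0.548 = 1060 + 311 = 1371
End of period: [504, 451, 707, 2020, 763, 1371]
After projecting period 3:
Births: 707 × 0.126 = 89 ; 2020 × 0.296 = 598 → total 687
10–19: 504 × 0.971 = 489
20–29: 451 × 0.971 = 438
30–39: 707 × 0.972 = 687
40–49: 2020 × 0.935 = 1889
50+: 763 × 0.937 + 1371 × 0.548 = 715 + 751 = 1466
End of period: [687, 489, 438, 687, 1889, 1466]
After projecting period 4:
Births: 438 × 0.126 = 55 ; 687 × 0.296 = 203 → total 258
10–19: 687 × 0.971 = 667
20–29: 489 × 0.971 = 475
30–39: 438 × 0.972 = 426
40–49: 687 × 0.935 = 642
50+: 1889 × 0.937 + 1466 × 0.548 = 1770 + 803 = 2573
End of period: [258, 667, 475, 426, 642, 2573]
Total: 5720 → 5041; change = -679; percentage change = -11.9%

-11.9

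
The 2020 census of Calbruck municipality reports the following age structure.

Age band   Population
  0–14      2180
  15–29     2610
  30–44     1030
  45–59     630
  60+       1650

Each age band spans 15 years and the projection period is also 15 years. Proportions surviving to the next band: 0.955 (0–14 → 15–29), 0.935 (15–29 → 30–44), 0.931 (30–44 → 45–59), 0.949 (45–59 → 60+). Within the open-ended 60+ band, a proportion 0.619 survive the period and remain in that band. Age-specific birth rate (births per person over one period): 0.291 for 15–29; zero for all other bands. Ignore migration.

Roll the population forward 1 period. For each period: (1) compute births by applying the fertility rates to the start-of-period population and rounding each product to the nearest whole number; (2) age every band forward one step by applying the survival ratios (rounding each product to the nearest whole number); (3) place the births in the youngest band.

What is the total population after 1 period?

— Period 1 —
Births: 2610 × 0.291 = 760
15–29: 2180 × 0.955 = 2082
30–44: 2610 × 0.935 = 2440
45–59: 1030 × 0.931 = 959
60+: 630 × 0.949 + 1650 × 0.619 = 598 + 1021 = 1619
Population now: 0–14=760, 15–29=2082, 30–44=2440, 45–59=959, 60+=1619
Total after period 1: 760 + 2082 + 2440 + 959 + 1619 = 7860

7860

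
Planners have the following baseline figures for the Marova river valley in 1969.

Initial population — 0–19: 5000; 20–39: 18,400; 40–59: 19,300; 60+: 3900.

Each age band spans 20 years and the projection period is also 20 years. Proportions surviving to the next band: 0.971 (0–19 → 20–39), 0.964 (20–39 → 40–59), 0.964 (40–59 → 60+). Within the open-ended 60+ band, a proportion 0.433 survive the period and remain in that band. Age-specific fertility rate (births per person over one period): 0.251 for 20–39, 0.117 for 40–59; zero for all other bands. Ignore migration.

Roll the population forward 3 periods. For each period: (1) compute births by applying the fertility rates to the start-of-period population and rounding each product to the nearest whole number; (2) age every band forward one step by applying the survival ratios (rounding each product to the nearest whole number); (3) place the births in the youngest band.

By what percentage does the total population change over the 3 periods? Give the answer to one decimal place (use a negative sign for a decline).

[period 1]
Births: 18400 × 0.251 = 4618 ; 19300 × 0.117 = 2258 → total 6876
20–39: 5000 × 0.971 = 4855
40–59: 18400 × 0.964 = 17738
60+: 19300 × 0.964 + 3900 × 0.433 = 18605 + 1689 = 20294
Giving 6876 / 4855 / 17738 / 20294.
[period 2]
Births: 4855 × 0.251 = 1219 ; 17738 × 0.117 = 2075 → total 3294
20–39: 6876 × 0.971 = 6677
40–59: 4855 × 0.964 = 4680
60+: 17738 × 0.964 + 20294 × 0.433 = 17099 + 8787 = 25886
Giving 3294 / 6677 / 4680 / 25886.
[period 3]
Births: 6677 × 0.251 = 1676 ; 4680 × 0.117 = 548 → total 2224
20–39: 3294 × 0.971 = 3198
40–59: 6677 × 0.964 = 6437
60+: 4680 × 0.964 + 25886 × 0.433 = 4512 + 11209 = 15721
Giving 2224 / 3198 / 6437 / 15721.
Total: 46600 → 27580; change = -19020; percentage change = -40.8%

-40.8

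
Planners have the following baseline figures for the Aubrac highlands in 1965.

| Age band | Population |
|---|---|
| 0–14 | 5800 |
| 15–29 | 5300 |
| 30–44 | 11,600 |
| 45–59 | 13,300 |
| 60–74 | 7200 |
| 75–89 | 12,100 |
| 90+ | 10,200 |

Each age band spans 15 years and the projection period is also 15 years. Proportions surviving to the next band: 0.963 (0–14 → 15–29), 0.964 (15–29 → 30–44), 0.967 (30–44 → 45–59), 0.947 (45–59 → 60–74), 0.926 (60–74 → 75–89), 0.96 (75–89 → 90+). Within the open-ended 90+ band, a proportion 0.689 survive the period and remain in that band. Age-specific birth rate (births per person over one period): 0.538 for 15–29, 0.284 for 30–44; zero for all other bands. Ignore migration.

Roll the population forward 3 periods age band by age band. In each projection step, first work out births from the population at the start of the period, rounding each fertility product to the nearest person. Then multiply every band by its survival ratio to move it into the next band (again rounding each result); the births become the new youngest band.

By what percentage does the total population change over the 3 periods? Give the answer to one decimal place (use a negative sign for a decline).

-10.1

(Groups numbered youngest = 1 to oldest = 7.)
[period 1]
Births: 5300 × 0.538 = 2851 ; 11600 × 0.284 = 3294 → total 6145
Group 2: 5800 × 0.963 = 5585
Group 3: 5300 × 0.964 = 5109
Group 4: 11600 × 0.967 = 11217
Group 5: 13300 × 0.947 = 12595
Group 6: 7200 × 0.926 = 6667
Group 7: 12100 × 0.96 + 10200 × 0.689 = 11616 + 7028 = 18644
End of period: [6145, 5585, 5109, 11217, 12595, 6667, 18644]
[period 2]
Births: 5585 × 0.538 = 3005 ; 5109 × 0.284 = 1451 → total 4456
Group 2: 6145 × 0.963 = 5918
Group 3: 5585 × 0.964 = 5384
Group 4: 5109 × 0.967 = 4940
Group 5: 11217 × 0.947 = 10622
Group 6: 12595 × 0.926 = 11663
Group 7: 6667 × 0.96 + 18644 × 0.689 = 6400 + 12846 = 19246
End of period: [4456, 5918, 5384, 4940, 10622, 11663, 19246]
[period 3]
Births: 5918 × 0.538 = 3184 ; 5384 × 0.284 = 1529 → total 4713
Group 2: 4456 × 0.963 = 4291
Group 3: 5918 × 0.964 = 5705
Group 4: 5384 × 0.967 = 5206
Group 5: 4940 × 0.947 = 4678
Group 6: 10622 × 0.926 = 9836
Group 7: 11663 × 0.96 + 19246 × 0.689 = 11196 + 13260 = 24456
End of period: [4713, 4291, 5705, 5206, 4678, 9836, 24456]
Total: 65500 → 58885; change = -6615; percentage change = -10.1%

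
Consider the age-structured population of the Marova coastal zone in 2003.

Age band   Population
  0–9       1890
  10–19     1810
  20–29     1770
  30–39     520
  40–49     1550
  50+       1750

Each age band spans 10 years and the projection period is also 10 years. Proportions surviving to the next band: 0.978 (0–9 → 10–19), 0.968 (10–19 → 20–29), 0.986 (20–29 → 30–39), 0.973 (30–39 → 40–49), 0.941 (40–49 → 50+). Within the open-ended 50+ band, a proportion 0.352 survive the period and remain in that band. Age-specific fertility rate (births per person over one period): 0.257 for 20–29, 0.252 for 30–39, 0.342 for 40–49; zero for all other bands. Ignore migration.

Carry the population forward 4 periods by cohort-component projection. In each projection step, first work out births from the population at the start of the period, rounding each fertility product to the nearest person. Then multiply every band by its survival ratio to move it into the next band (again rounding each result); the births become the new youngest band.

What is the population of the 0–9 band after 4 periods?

Let band 1 be 0–9 through band 6 = 50+.
After projecting period 1:
Births: 1770 × 0.257 = 455  |  520 × 0.252 = 131  |  1550 × 0.342 = 530 ⇒ total 1116
Band 2: 1890 × 0.978 = 1848
Band 3: 1810 × 0.968 = 1752
Band 4: 1770 × 0.986 = 1745
Band 5: 520 × 0.973 = 506
Band 6: 1550 × 0.941 + 1750 × 0.352 = 1459 + 616 = 2075
→ [1116, 1848, 1752, 1745, 506, 2075]
After projecting period 2:
Births: 1752 × 0.257 = 450  |  1745 × 0.252 = 440  |  506 × 0.342 = 173 ⇒ total 1063
Band 2: 1116 × 0.978 = 1091
Band 3: 1848 × 0.968 = 1789
Band 4: 1752 × 0.986 = 1727
Band 5: 1745 × 0.973 = 1698
Band 6: 506 × 0.941 + 2075 × 0.352 = 476 + 730 = 1206
→ [1063, 1091, 1789, 1727, 1698, 1206]
After projecting period 3:
Births: 1789 × 0.257 = 460  |  1727 × 0.252 = 435  |  1698 × 0.342 = 581 ⇒ total 1476
Band 2: 1063 × 0.978 = 1040
Band 3: 1091 × 0.968 = 1056
Band 4: 1789 × 0.986 = 1764
Band 5: 1727 × 0.973 = 1680
Band 6: 1698 × 0.941 + 1206 × 0.352 = 1598 + 425 = 2023
→ [1476, 1040, 1056, 1764, 1680, 2023]
After projecting period 4:
Births: 1056 × 0.257 = 271  |  1764 × 0.252 = 445  |  1680 × 0.342 = 575 ⇒ total 1291
Band 2: 1476 × 0.978 = 1444
Band 3: 1040 × 0.968 = 1007
Band 4: 1056 × 0.986 = 1041
Band 5: 1764 × 0.973 = 1716
Band 6: 1680 × 0.941 + 2023 × 0.352 = 1581 + 712 = 2293
→ [1291, 1444, 1007, 1041, 1716, 2293]

1291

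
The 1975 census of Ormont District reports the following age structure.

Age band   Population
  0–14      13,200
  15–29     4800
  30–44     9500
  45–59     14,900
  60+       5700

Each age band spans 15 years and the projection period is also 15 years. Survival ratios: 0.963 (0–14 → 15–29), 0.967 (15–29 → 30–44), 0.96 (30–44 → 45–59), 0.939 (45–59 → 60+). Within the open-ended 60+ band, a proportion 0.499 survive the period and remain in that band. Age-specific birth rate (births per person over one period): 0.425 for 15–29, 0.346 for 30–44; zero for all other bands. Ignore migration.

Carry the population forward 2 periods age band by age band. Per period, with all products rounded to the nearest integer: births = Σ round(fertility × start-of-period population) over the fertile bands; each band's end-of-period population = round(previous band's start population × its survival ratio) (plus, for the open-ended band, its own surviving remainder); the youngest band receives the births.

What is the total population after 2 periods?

45853

[period 1]
Births: 4800 × 0.425 = 2040 ; 9500 × 0.346 = 3287 ⇒ total 5327
15–29: 13200 × 0.963 = 12712
30–44: 4800 × 0.967 = 4642
45–59: 9500 × 0.96 = 9120
60+: 14900 × 0.939 + 5700 × 0.499 = 13991 + 2844 = 16835
Population now: 0–14=5327, 15–29=12712, 30–44=4642, 45–59=9120, 60+=16835
[period 2]
Births: 12712 × 0.425 = 5403 ; 4642 × 0.346 = 1606 ⇒ total 7009
15–29: 5327 × 0.963 = 5130
30–44: 12712 × 0.967 = 12293
45–59: 4642 × 0.96 = 4456
60+: 9120 × 0.939 + 16835 × 0.499 = 8564 + 8401 = 16965
Population now: 0–14=7009, 15–29=5130, 30–44=12293, 45–59=4456, 60+=16965
Total after period 2: 7009 + 5130 + 12293 + 4456 + 16965 = 45853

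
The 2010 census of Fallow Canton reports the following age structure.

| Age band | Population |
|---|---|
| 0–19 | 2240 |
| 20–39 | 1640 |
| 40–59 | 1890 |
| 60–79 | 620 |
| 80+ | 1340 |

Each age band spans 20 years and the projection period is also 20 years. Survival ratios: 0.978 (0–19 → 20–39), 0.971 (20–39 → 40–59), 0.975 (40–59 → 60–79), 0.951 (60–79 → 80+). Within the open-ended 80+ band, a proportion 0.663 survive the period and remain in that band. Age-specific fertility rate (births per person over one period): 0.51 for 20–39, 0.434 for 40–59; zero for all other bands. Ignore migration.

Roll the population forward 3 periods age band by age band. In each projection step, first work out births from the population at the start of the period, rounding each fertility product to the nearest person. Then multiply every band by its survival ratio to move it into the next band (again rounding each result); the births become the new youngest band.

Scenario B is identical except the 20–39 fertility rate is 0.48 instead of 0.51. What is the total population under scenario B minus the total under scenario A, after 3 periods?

[period 1]
Births: 1640 × 0.51 = 836 ; 1890 × 0.434 = 820 ⇒ total 1656
20–39: 2240 × 0.978 = 2191
40–59: 1640 × 0.971 = 1592
60–79: 1890 × 0.975 = 1843
80+: 620 × 0.951 + 1340 × 0.663 = 590 + 888 = 1478
Giving 1656 / 2191 / 1592 / 1843 / 1478.
[period 2]
Births: 2191 × 0.51 = 1117 ; 1592 × 0.434 = 691 ⇒ total 1808
20–39: 1656 × 0.978 = 1620
40–59: 2191 × 0.971 = 2127
60–79: 1592 × 0.975 = 1552
80+: 1843 × 0.951 + 1478 × 0.663 = 1753 + 980 = 2733
Giving 1808 / 1620 / 2127 / 1552 / 2733.
[period 3]
Births: 1620 × 0.51 = 826 ; 2127 × 0.434 = 923 ⇒ total 1749
20–39: 1808 × 0.978 = 1768
40–59: 1620 × 0.971 = 1573
60–79: 2127 × 0.975 = 2074
80+: 1552 × 0.951 + 2733 × 0.663 = 1476 + 1812 = 3288
Giving 1749 / 1768 / 1573 / 2074 / 3288.
Scenario A total after 3 periods: 10452
Scenario B projection —
[period 1]
Births: 1640 × 0.48 = 787 ; 1890 × 0.434 = 820 ⇒ total 1607
20–39: 2240 × 0.978 = 2191
40–59: 1640 × 0.971 = 1592
60–79: 1890 × 0.975 = 1843
80+: 620 × 0.951 + 1340 × 0.663 = 590 + 888 = 1478
Giving 1607 / 2191 / 1592 / 1843 / 1478.
[period 2]
Births: 2191 × 0.48 = 1052 ; 1592 × 0.434 = 691 ⇒ total 1743
20–39: 1607 × 0.978 = 1572
40–59: 2191 × 0.971 = 2127
60–79: 1592 × 0.975 = 1552
80+: 1843 × 0.951 + 1478 × 0.663 = 1753 + 980 = 2733
Giving 1743 / 1572 / 2127 / 1552 / 2733.
[period 3]
Births: 1572 × 0.48 = 755 ; 2127 × 0.434 = 923 ⇒ total 1678
20–39: 1743 × 0.978 = 1705
40–59: 1572 × 0.971 = 1526
60–79: 2127 × 0.975 = 2074
80+: 1552 × 0.951 + 2733 × 0.663 = 1476 + 1812 = 3288
Giving 1678 / 1705 / 1526 / 2074 / 3288.
Scenario B total after 3 periods: 10271
Difference B − A = 10271 − 10452 = -181

-181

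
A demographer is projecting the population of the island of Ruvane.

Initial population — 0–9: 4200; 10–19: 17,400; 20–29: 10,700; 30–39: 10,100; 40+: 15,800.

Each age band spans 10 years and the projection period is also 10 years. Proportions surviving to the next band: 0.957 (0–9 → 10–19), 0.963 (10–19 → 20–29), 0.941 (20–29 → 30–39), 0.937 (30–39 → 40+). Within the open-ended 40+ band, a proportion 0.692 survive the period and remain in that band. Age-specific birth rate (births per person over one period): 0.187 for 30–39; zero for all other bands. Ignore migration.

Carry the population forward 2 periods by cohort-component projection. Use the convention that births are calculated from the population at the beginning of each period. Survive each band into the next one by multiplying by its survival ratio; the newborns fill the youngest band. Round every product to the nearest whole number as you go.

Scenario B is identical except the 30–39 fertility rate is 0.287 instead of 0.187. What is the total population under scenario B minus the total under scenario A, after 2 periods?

1973

Numbering the bands 1..5 from youngest to oldest:
Period 1:
Births: 10100 × 0.187 = 1889
Band 2: 4200 × 0.957 = 4019
Band 3: 17400 × 0.963 = 16756
Band 4: 10700 × 0.941 = 10069
Band 5: 10100 × 0.937 + 15800 × 0.692 = 9464 + 10934 = 20398
End of period: [1889, 4019, 16756, 10069, 20398]
Period 2:
Births: 10069 × 0.187 = 1883
Band 2: 1889 × 0.957 = 1808
Band 3: 4019 × 0.963 = 3870
Band 4: 16756 × 0.941 = 15767
Band 5: 10069 × 0.937 + 20398 × 0.692 = 9435 + 14115 = 23550
End of period: [1883, 1808, 3870, 15767, 23550]
Scenario A total after 2 periods: 46878
Scenario B projection —
Period 1:
Births: 10100 × 0.287 = 2899
Band 2: 4200 × 0.957 = 4019
Band 3: 17400 × 0.963 = 16756
Band 4: 10700 × 0.941 = 10069
Band 5: 10100 × 0.937 + 15800 × 0.692 = 9464 + 10934 = 20398
End of period: [2899, 4019, 16756, 10069, 20398]
Period 2:
Births: 10069 × 0.287 = 2890
Band 2: 2899 × 0.957 = 2774
Band 3: 4019 × 0.963 = 3870
Band 4: 16756 × 0.941 = 15767
Band 5: 10069 × 0.937 + 20398 × 0.692 = 9435 + 14115 = 23550
End of period: [2890, 2774, 3870, 15767, 23550]
Scenario B total after 2 periods: 48851
Difference B − A = 48851 − 46878 = 1973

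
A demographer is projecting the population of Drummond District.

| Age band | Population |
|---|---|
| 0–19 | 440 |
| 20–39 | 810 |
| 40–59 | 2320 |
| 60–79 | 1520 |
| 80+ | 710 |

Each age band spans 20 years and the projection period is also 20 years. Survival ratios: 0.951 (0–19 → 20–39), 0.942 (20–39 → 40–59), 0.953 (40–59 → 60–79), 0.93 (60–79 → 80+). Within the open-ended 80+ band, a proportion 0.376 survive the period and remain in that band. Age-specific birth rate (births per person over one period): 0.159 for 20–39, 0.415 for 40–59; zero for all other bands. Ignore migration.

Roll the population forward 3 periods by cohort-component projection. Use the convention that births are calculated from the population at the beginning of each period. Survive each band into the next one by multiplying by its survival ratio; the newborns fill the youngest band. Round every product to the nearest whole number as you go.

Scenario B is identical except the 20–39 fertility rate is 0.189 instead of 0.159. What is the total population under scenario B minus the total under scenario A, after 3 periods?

Call the groups 1 to 5, youngest first.
Period 1:
Births: 810 * 0.159 = 129 ; 2320 * 0.415 = 963 — total 1092
Group 2: 440 * 0.951 = 418
Group 3: 810 * 0.942 = 763
Group 4: 2320 * 0.953 = 2211
Group 5: 1520 * 0.93 + 710 * 0.376 = 1414 + 267 = 1681
End of period: [1092, 418, 763, 2211, 1681]
Period 2:
Births: 418 * 0.159 = 66 ; 763 * 0.415 = 317 — total 383
Group 2: 1092 * 0.951 = 1038
Group 3: 418 * 0.942 = 394
Group 4: 763 * 0.953 = 727
Group 5: 2211 * 0.93 + 1681 * 0.376 = 2056 + 632 = 2688
End of period: [383, 1038, 394, 727, 2688]
Period 3:
Births: 1038 * 0.159 = 165 ; 394 * 0.415 = 164 — total 329
Group 2: 383 * 0.951 = 364
Group 3: 1038 * 0.942 = 978
Group 4: 394 * 0.953 = 375
Group 5: 727 * 0.93 + 2688 * 0.376 = 676 + 1011 = 1687
End of period: [329, 364, 978, 375, 1687]
Scenario A total after 3 periods: 3733
Scenario B projection —
Period 1:
Births: 810 * 0.189 = 153 ; 2320 * 0.415 = 963 — total 1116
Group 2: 440 * 0.951 = 418
Group 3: 810 * 0.942 = 763
Group 4: 2320 * 0.953 = 2211
Group 5: 1520 * 0.93 + 710 * 0.376 = 1414 + 267 = 1681
End of period: [1116, 418, 763, 2211, 1681]
Period 2:
Births: 418 * 0.189 = 79 ; 763 * 0.415 = 317 — total 396
Group 2: 1116 * 0.951 = 1061
Group 3: 418 * 0.942 = 394
Group 4: 763 * 0.953 = 727
Group 5: 2211 * 0.93 + 1681 * 0.376 = 2056 + 632 = 2688
End of period: [396, 1061, 394, 727, 2688]
Period 3:
Births: 1061 * 0.189 = 201 ; 394 * 0.415 = 164 — total 365
Group 2: 396 * 0.951 = 377
Group 3: 1061 * 0.942 = 999
Group 4: 394 * 0.953 = 375
Group 5: 727 * 0.93 + 2688 * 0.376 = 676 + 1011 = 1687
End of period: [365, 377, 999, 375, 1687]
Scenario B total after 3 periods: 3803
Difference B − A = 3803 − 3733 = 70

70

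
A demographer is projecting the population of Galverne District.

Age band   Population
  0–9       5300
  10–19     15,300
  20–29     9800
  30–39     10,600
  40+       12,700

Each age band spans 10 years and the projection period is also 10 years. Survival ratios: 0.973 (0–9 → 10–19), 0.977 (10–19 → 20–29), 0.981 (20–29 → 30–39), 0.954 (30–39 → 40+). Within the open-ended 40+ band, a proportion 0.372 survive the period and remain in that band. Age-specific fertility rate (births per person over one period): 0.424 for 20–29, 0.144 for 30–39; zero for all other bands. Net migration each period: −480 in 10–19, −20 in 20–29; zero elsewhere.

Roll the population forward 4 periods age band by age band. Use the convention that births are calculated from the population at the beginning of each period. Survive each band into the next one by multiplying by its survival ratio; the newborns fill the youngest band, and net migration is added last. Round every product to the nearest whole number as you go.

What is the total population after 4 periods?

After projecting period 1:
Births: 9800 * 0.424 = 4155 ; 10600 * 0.144 = 1526 → 5681
10–19: 5300 * 0.973 = 5157
20–29: 15300 * 0.977 = 14948
30–39: 9800 * 0.981 = 9614
40+: 10600 * 0.954 + 12700 * 0.372 = 10112 + 4724 = 14836
Net migration: 10–19 − 480 → 4677; 20–29 − 20 → 14928
End of period: [5681, 4677, 14928, 9614, 14836]
After projecting period 2:
Births: 14928 * 0.424 = 6329 ; 9614 * 0.144 = 1384 → 7713
10–19: 5681 * 0.973 = 5528
20–29: 4677 * 0.977 = 4569
30–39: 14928 * 0.981 = 14644
40+: 9614 * 0.954 + 14836 * 0.372 = 9172 + 5519 = 14691
Net migration: 10–19 − 480 → 5048; 20–29 − 20 → 4549
End of period: [7713, 5048, 4549, 14644, 14691]
After projecting period 3:
Births: 4549 * 0.424 = 1929 ; 14644 * 0.144 = 2109 → 4038
10–19: 7713 * 0.973 = 7505
20–29: 5048 * 0.977 = 4932
30–39: 4549 * 0.981 = 4463
40+: 14644 * 0.954 + 14691 * 0.372 = 13970 + 5465 = 19435
Net migration: 10–19 − 480 → 7025; 20–29 − 20 → 4912
End of period: [4038, 7025, 4912, 4463, 19435]
After projecting period 4:
Births: 4912 * 0.424 = 2083 ; 4463 * 0.144 = 643 → 2726
10–19: 4038 * 0.973 = 3929
20–29: 7025 * 0.977 = 6863
30–39: 4912 * 0.981 = 4819
40+: 4463 * 0.954 + 19435 * 0.372 = 4258 + 7230 = 11488
Net migration: 10–19 − 480 → 3449; 20–29 − 20 → 6843
End of period: [2726, 3449, 6843, 4819, 11488]
Total after period 4: 2726 + 3449 + 6843 + 4819 + 11488 = 29325

29325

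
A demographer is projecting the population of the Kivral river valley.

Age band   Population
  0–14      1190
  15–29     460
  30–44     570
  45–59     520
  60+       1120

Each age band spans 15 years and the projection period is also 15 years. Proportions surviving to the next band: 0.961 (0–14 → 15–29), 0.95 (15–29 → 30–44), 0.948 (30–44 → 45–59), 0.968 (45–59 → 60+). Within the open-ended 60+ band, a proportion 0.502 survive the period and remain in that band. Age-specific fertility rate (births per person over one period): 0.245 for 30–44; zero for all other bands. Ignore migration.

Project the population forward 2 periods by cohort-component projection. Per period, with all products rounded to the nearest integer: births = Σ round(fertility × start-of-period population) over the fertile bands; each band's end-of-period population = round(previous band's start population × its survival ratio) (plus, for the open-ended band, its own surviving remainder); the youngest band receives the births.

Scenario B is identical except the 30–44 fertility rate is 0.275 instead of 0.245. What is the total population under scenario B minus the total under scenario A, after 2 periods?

[period 1]
Births: 570 × 0.245 = 140
15–29: 1190 × 0.961 = 1144
30–44: 460 × 0.95 = 437
45–59: 570 × 0.948 = 540
60+: 520 × 0.968 + 1120 × 0.502 = 503 + 562 = 1065
Giving 140 / 1144 / 437 / 540 / 1065.
[period 2]
Births: 437 × 0.245 = 107
15–29: 140 × 0.961 = 135
30–44: 1144 × 0.95 = 1087
45–59: 437 × 0.948 = 414
60+: 540 × 0.968 + 1065 × 0.502 = 523 + 535 = 1058
Giving 107 / 135 / 1087 / 414 / 1058.
Scenario A total after 2 periods: 2801
Scenario B projection —
[period 1]
Births: 570 × 0.275 = 157
15–29: 1190 × 0.961 = 1144
30–44: 460 × 0.95 = 437
45–59: 570 × 0.948 = 540
60+: 520 × 0.968 + 1120 × 0.502 = 503 + 562 = 1065
Giving 157 / 1144 / 437 / 540 / 1065.
[period 2]
Births: 437 × 0.275 = 120
15–29: 157 × 0.961 = 151
30–44: 1144 × 0.95 = 1087
45–59: 437 × 0.948 = 414
60+: 540 × 0.968 + 1065 × 0.502 = 523 + 535 = 1058
Giving 120 / 151 / 1087 / 414 / 1058.
Scenario B total after 2 periods: 2830
Difference B − A = 2830 − 2801 = 29

29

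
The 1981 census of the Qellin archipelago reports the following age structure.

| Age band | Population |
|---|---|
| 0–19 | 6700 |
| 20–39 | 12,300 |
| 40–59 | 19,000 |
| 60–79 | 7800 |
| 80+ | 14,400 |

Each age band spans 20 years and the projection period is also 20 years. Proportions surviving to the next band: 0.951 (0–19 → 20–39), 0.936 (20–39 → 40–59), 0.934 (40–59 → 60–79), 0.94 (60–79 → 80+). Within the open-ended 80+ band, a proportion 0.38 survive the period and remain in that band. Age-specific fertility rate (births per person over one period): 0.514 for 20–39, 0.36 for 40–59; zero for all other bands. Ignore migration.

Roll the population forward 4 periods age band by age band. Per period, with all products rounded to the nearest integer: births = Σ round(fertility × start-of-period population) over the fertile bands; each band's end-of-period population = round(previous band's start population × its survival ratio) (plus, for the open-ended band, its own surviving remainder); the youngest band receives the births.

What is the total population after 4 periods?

45741

Period 1:
Births: 12300 × 0.514 = 6322  |  19000 × 0.36 = 6840 → total 13162
20–39: 6700 × 0.951 = 6372
40–59: 12300 × 0.936 = 11513
60–79: 19000 × 0.934 = 17746
80+: 7800 × 0.94 + 14400 × 0.38 = 7332 + 5472 = 12804
→ [13162, 6372, 11513, 17746, 12804]
Period 2:
Births: 6372 × 0.514 = 3275  |  11513 × 0.36 = 4145 → total 7420
20–39: 13162 × 0.951 = 12517
40–59: 6372 × 0.936 = 5964
60–79: 11513 × 0.934 = 10753
80+: 17746 × 0.94 + 12804 × 0.38 = 16681 + 4866 = 21547
→ [7420, 12517, 5964, 10753, 21547]
Period 3:
Births: 12517 × 0.514 = 6434  |  5964 × 0.36 = 2147 → total 8581
20–39: 7420 × 0.951 = 7056
40–59: 12517 × 0.936 = 11716
60–79: 5964 × 0.934 = 5570
80+: 10753 × 0.94 + 21547 × 0.38 = 10108 + 8188 = 18296
→ [8581, 7056, 11716, 5570, 18296]
Period 4:
Births: 7056 × 0.514 = 3627  |  11716 × 0.36 = 4218 → total 7845
20–39: 8581 × 0.951 = 8161
40–59: 7056 × 0.936 = 6604
60–79: 11716 × 0.934 = 10943
80+: 5570 × 0.94 + 18296 × 0.38 = 5236 + 6952 = 12188
→ [7845, 8161, 6604, 10943, 12188]
Total after period 4: 7845 + 8161 + 6604 + 10943 + 12188 = 45741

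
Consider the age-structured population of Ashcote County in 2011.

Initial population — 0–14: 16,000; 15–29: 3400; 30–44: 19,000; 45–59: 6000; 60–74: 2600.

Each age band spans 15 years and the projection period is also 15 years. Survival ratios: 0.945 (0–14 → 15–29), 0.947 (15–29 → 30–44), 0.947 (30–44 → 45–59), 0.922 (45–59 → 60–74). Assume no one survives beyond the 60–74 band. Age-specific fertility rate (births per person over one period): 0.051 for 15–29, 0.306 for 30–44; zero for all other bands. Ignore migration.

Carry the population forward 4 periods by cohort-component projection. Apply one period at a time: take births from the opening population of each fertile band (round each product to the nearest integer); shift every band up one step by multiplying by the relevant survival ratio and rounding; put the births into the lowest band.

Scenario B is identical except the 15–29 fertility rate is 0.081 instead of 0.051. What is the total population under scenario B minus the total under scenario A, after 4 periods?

Period 1:
Births: 3400 × 0.051 = 173  |  19000 × 0.306 = 5814 → 5987
15–29: 16000 × 0.945 = 15120
30–44: 3400 × 0.947 = 3220
45–59: 19000 × 0.947 = 17993
60–74: 6000 × 0.922 = 5532
→ [5987, 15120, 3220, 17993, 5532]
Period 2:
Births: 15120 × 0.051 = 771  |  3220 × 0.306 = 985 → 1756
15–29: 5987 × 0.945 = 5658
30–44: 15120 × 0.947 = 14319
45–59: 3220 × 0.947 = 3049
60–74: 17993 × 0.922 = 16590
→ [1756, 5658, 14319, 3049, 16590]
Period 3:
Births: 5658 × 0.051 = 289  |  14319 × 0.306 = 4382 → 4671
15–29: 1756 × 0.945 = 1659
30–44: 5658 × 0.947 = 5358
45–59: 14319 × 0.947 = 13560
60–74: 3049 × 0.922 = 2811
→ [4671, 1659, 5358, 13560, 2811]
Period 4:
Births: 1659 × 0.051 = 85  |  5358 × 0.306 = 1640 → 1725
15–29: 4671 × 0.945 = 4414
30–44: 1659 × 0.947 = 1571
45–59: 5358 × 0.947 = 5074
60–74: 13560 × 0.922 = 12502
→ [1725, 4414, 1571, 5074, 12502]
Scenario A total after 4 periods: 25286
Scenario B projection —
Period 1:
Births: 3400 × 0.081 = 275  |  19000 × 0.306 = 5814 → 6089
15–29: 16000 × 0.945 = 15120
30–44: 3400 × 0.947 = 3220
45–59: 19000 × 0.947 = 17993
60–74: 6000 × 0.922 = 5532
→ [6089, 15120, 3220, 17993, 5532]
Period 2:
Births: 15120 × 0.081 = 1225  |  3220 × 0.306 = 985 → 2210
15–29: 6089 × 0.945 = 5754
30–44: 15120 × 0.947 = 14319
45–59: 3220 × 0.947 = 3049
60–74: 17993 × 0.922 = 16590
→ [2210, 5754, 14319, 3049, 16590]
Period 3:
Births: 5754 × 0.081 = 466  |  14319 × 0.306 = 4382 → 4848
15–29: 2210 × 0.945 = 2088
30–44: 5754 × 0.947 = 5449
45–59: 14319 × 0.947 = 13560
60–74: 3049 × 0.922 = 2811
→ [4848, 2088, 5449, 13560, 2811]
Period 4:
Births: 2088 × 0.081 = 169  |  5449 × 0.306 = 1667 → 1836
15–29: 4848 × 0.945 = 4581
30–44: 2088 × 0.947 = 1977
45–59: 5449 × 0.947 = 5160
60–74: 13560 × 0.922 = 12502
→ [1836, 4581, 1977, 5160, 12502]
Scenario B total after 4 periods: 26056
Difference B − A = 26056 − 25286 = 770

770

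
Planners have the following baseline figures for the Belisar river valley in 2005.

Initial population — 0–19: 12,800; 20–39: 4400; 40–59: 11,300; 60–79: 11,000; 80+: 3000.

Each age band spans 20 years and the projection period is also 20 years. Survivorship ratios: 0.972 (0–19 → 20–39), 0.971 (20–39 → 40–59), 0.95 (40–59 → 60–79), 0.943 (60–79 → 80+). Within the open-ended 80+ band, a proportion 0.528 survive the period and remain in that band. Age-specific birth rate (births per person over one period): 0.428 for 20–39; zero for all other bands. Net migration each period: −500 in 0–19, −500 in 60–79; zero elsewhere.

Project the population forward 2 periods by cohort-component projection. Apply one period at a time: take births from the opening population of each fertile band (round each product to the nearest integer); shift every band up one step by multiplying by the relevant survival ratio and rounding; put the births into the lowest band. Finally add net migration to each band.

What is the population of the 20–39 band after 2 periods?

Call the bands 1 to 5, youngest first.
[period 1]
Births: 4400 × 0.428 = 1883
Band 2: 12800 × 0.972 = 12442
Band 3: 4400 × 0.971 = 4272
Band 4: 11300 × 0.95 = 10735
Band 5: 11000 × 0.943 + 3000 × 0.528 = 10373 + 1584 = 11957
Net migration: Band 1 − 500 → 1383; Band 4 − 500 → 10235
→ [1383, 12442, 4272, 10235, 11957]
[period 2]
Births: 12442 × 0.428 = 5325
Band 2: 1383 × 0.972 = 1344
Band 3: 12442 × 0.971 = 12081
Band 4: 4272 × 0.95 = 4058
Band 5: 10235 × 0.943 + 11957 × 0.528 = 9652 + 6313 = 15965
Net migration: Band 1 − 500 → 4825; Band 4 − 500 → 3558
→ [4825, 1344, 12081, 3558, 15965]

1344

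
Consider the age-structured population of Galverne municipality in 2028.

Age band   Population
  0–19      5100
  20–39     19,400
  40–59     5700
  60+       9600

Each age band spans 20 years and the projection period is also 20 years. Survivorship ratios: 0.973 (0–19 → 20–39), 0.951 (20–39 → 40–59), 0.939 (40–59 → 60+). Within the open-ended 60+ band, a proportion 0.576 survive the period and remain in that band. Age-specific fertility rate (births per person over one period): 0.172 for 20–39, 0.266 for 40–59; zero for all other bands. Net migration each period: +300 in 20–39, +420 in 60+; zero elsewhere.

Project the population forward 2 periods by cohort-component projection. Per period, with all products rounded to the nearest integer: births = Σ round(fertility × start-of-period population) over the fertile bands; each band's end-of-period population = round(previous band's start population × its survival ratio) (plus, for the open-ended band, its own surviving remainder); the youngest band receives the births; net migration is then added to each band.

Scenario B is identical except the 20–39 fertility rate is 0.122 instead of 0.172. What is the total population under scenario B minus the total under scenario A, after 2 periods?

-1207

Numbering the bands 1..4 from youngest to oldest:
Period 1:
Births: 19400 × 0.172 = 3337 ; 5700 × 0.266 = 1516 ⇒ total 4853
Band 2: 5100 × 0.973 = 4962
Band 3: 19400 × 0.951 = 18449
Band 4: 5700 × 0.939 + 9600 × 0.576 = 5352 + 5530 = 10882
Net migration: Band 2 + 300 → 5262; Band 4 + 420 → 11302
Population now: 0–19=4853, 20–39=5262, 40–59=18449, 60+=11302
Period 2:
Births: 5262 × 0.172 = 905 ; 18449 × 0.266 = 4907 ⇒ total 5812
Band 2: 4853 × 0.973 = 4722
Band 3: 5262 × 0.951 = 5004
Band 4: 18449 × 0.939 + 11302 × 0.576 = 17324 + 6510 = 23834
Net migration: Band 2 + 300 → 5022; Band 4 + 420 → 24254
Population now: 0–19=5812, 20–39=5022, 40–59=5004, 60+=24254
Scenario A total after 2 periods: 40092
Scenario B projection —
Period 1:
Births: 19400 × 0.122 = 2367 ; 5700 × 0.266 = 1516 ⇒ total 3883
Band 2: 5100 × 0.973 = 4962
Band 3: 19400 × 0.951 = 18449
Band 4: 5700 × 0.939 + 9600 × 0.576 = 5352 + 5530 = 10882
Net migration: Band 2 + 300 → 5262; Band 4 + 420 → 11302
Population now: 0–19=3883, 20–39=5262, 40–59=18449, 60+=11302
Period 2:
Births: 5262 × 0.122 = 642 ; 18449 × 0.266 = 4907 ⇒ total 5549
Band 2: 3883 × 0.973 = 3778
Band 3: 5262 × 0.951 = 5004
Band 4: 18449 × 0.939 + 11302 × 0.576 = 17324 + 6510 = 23834
Net migration: Band 2 + 300 → 4078; Band 4 + 420 → 24254
Population now: 0–19=5549, 20–39=4078, 40–59=5004, 60+=24254
Scenario B total after 2 periods: 38885
Difference B − A = 38885 − 40092 = -1207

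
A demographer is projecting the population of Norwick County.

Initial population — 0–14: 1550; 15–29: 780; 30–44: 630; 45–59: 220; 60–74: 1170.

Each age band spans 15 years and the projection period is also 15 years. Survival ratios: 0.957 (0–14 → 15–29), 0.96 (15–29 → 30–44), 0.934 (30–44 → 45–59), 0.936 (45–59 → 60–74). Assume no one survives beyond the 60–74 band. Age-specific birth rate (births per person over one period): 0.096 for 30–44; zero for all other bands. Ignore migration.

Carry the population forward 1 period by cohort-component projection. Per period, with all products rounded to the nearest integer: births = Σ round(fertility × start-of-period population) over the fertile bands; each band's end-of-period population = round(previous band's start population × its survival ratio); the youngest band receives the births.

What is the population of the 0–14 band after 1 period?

[period 1]
Births: 630 * 0.096 = 60
15–29: 1550 * 0.957 = 1483
30–44: 780 * 0.96 = 749
45–59: 630 * 0.934 = 588
60–74: 220 * 0.936 = 206
Giving 60 / 1483 / 749 / 588 / 206.

60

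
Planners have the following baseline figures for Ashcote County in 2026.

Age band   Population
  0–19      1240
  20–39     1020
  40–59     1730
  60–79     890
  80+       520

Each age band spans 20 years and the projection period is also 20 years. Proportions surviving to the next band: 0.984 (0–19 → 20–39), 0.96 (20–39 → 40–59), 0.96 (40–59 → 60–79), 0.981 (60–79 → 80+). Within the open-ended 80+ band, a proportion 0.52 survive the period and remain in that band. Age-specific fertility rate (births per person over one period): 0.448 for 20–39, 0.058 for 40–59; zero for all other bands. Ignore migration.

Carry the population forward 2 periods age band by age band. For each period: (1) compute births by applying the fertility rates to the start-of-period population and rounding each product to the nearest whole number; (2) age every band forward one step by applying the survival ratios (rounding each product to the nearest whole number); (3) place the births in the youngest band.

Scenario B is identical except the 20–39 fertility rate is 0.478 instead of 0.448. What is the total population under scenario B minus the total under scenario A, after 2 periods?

[period 1]
Births: 1020 * 0.448 = 457  |  1730 * 0.058 = 100 → 557
20–39: 1240 * 0.984 = 1220
40–59: 1020 * 0.96 = 979
60–79: 1730 * 0.96 = 1661
80+: 890 * 0.981 + 520 * 0.52 = 873 + 270 = 1143
End of period: [557, 1220, 979, 1661, 1143]
[period 2]
Births: 1220 * 0.448 = 547  |  979 * 0.058 = 57 → 604
20–39: 557 * 0.984 = 548
40–59: 1220 * 0.96 = 1171
60–79: 979 * 0.96 = 940
80+: 1661 * 0.981 + 1143 * 0.52 = 1629 + 594 = 2223
End of period: [604, 548, 1171, 940, 2223]
Scenario A total after 2 periods: 5486
Scenario B projection —
[period 1]
Births: 1020 * 0.478 = 488  |  1730 * 0.058 = 100 → 588
20–39: 1240 * 0.984 = 1220
40–59: 1020 * 0.96 = 979
60–79: 1730 * 0.96 = 1661
80+: 890 * 0.981 + 520 * 0.52 = 873 + 270 = 1143
End of period: [588, 1220, 979, 1661, 1143]
[period 2]
Births: 1220 * 0.478 = 583  |  979 * 0.058 = 57 → 640
20–39: 588 * 0.984 = 579
40–59: 1220 * 0.96 = 1171
60–79: 979 * 0.96 = 940
80+: 1661 * 0.981 + 1143 * 0.52 = 1629 + 594 = 2223
End of period: [640, 579, 1171, 940, 2223]
Scenario B total after 2 periods: 5553
Difference B − A = 5553 − 5486 = 67

67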